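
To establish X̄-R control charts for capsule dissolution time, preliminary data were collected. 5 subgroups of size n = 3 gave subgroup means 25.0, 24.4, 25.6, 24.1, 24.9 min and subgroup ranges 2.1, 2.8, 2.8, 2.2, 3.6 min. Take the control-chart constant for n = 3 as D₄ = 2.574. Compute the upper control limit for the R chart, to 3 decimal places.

R̄ = (2.1 + 2.8 + 2.8 + 2.2 + 3.6) / 5 = 13.5000 / 5 = 2.7000
UCL_R = D₄·R̄ = 2.574 × 2.7000 = 6.9498

6.950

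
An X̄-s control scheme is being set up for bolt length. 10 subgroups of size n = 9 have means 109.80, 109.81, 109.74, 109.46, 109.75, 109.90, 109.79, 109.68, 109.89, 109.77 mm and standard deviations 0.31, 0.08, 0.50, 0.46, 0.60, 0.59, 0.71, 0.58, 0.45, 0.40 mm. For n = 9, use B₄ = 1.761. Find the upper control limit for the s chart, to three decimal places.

0.824

s̄ = (0.31 + 0.08 + 0.50 + 0.46 + 0.60 + 0.59 + 0.71 + 0.58 + 0.45 + 0.40) / 10 = 0.4680
UCL_s = B₄·s̄ = 1.761 × 0.4680 = 0.8241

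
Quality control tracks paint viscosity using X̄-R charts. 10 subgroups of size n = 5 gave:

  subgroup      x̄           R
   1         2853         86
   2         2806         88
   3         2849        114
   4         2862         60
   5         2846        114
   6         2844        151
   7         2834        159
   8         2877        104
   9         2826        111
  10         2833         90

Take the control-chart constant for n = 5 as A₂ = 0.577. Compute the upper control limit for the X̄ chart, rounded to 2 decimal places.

X̄̄ = (2853 + 2806 + 2849 + 2862 + 2846 + 2844 + 2834 + 2877 + 2826 + 2833) / 10 = 28430.0000 / 10 = 2843.0000
R̄ = (86 + 88 + 114 + 60 + 114 + 151 + 159 + 104 + 111 + 90) / 10 = 1077.0000 / 10 = 107.7000
UCL = X̄̄ + A₂·R̄ = 2843.0000 + 0.577 × 107.7000 = 2905.1429

2905.14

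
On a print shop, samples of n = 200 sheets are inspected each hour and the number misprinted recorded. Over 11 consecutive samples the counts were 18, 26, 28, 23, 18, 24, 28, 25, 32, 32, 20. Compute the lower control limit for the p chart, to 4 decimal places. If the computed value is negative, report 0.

0.0545

p̄ = Σdᵢ / (k·n) = 274 / (11 × 200) = 0.12455
LCL = p̄ − 3·√(p̄(1−p̄)/n) = 0.12455 − 3 × 0.02335 = 0.05450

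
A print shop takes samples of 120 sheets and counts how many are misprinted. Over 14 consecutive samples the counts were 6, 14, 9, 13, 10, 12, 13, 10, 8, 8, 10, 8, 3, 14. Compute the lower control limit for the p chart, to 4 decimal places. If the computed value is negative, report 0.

0.0069

p̄ = Σdᵢ / (k·n) = 138 / (14 × 120) = 0.08214
LCL = p̄ − 3·√(p̄(1−p̄)/n) = 0.08214 − 3 × 0.02507 = 0.00695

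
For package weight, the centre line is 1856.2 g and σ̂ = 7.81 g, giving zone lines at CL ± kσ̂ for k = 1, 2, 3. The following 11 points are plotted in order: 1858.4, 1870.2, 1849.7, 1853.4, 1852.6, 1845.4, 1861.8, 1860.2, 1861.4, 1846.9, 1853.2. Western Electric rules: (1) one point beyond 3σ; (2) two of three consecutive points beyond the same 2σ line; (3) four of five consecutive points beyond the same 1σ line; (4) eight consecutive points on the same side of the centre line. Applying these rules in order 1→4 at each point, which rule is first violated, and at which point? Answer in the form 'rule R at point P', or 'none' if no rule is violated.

Zone of each point (C = within 1σ̂, B = 1σ̂–2σ̂, A = 2σ̂–3σ̂, * = beyond 3σ̂; sign = side of CL): 1:+C, 2:+B, 3:-C, 4:-C, 5:-C, 6:-B, 7:+C, 8:+C, 9:+C, 10:-B, 11:-C
No rule fires across all 11 points.

none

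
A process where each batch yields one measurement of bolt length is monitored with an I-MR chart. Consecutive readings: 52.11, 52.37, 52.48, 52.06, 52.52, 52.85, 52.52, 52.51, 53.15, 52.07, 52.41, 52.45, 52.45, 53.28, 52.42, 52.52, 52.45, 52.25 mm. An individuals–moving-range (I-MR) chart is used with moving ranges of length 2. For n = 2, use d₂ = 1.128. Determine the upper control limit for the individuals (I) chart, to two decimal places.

53.44

X̄ = (52.11 + 52.37 + 52.48 + 52.06 + 52.52 + 52.85 + 52.52 + 52.51 + 53.15 + 52.07 + 52.41 + 52.45 + 52.45 + 53.28 + 52.42 + 52.52 + 52.45 + 52.25) / 18 = 52.4928
Moving ranges: 0.26, 0.11, 0.42, 0.46, 0.33, 0.33, 0.01, 0.64, 1.08, 0.34, 0.04, 0.00, 0.83, 0.86, 0.10, 0.07, 0.20; M̄R̄ = 6.0800 / 17 = 0.3576
UCL = X̄ + 3·M̄R̄/d₂ = 52.4928 + 3 × 0.3576 / 1.128 = 53.4440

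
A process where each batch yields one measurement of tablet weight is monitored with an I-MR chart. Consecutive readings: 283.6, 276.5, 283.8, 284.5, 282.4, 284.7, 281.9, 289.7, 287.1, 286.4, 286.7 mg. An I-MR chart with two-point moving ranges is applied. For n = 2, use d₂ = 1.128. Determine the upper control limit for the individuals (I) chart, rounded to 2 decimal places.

X̄ = (283.6 + 276.5 + 283.8 + 284.5 + 282.4 + 284.7 + 281.9 + 289.7 + 287.1 + 286.4 + 286.7) / 11 = 284.3000
Moving ranges: 7.1, 7.3, 0.7, 2.1, 2.3, 2.8, 7.8, 2.6, 0.7, 0.3; M̄R̄ = 33.7000 / 10 = 3.3700
UCL = X̄ + 3·M̄R̄/d₂ = 284.3000 + 3 × 3.3700 / 1.128 = 293.2628

293.26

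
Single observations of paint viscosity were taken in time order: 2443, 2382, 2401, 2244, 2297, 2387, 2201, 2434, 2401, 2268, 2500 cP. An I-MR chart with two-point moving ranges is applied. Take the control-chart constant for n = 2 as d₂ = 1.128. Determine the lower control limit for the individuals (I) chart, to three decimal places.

X̄ = (2443 + 2382 + 2401 + 2244 + 2297 + 2387 + 2201 + 2434 + 2401 + 2268 + 2500) / 11 = 2359.8182
Moving ranges: 61, 19, 157, 53, 90, 186, 233, 33, 133, 232; M̄R̄ = 1197.0000 / 10 = 119.7000
LCL = X̄ − 3·M̄R̄/d₂ = 2359.8182 − 3 × 119.7000 / 1.128 = 2041.4671

2041.467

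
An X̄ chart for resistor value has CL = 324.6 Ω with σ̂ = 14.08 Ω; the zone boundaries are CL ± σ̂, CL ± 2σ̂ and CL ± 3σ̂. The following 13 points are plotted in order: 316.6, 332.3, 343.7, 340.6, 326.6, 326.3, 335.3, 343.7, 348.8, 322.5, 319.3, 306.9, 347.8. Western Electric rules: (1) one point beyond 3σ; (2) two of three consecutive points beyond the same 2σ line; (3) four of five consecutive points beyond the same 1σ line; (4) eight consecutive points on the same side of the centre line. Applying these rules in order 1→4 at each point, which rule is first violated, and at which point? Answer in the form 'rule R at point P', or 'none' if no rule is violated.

Zone of each point (C = within 1σ̂, B = 1σ̂–2σ̂, A = 2σ̂–3σ̂, * = beyond 3σ̂; sign = side of CL): 1:-C, 2:+C, 3:+B, 4:+B, 5:+C, 6:+C, 7:+C, 8:+B, 9:+B, 10:-C, 11:-C, 12:-B, 13:+B
Rule 4 (eight consecutive points on the same side of the centre line) is satisfied at point 9.

rule 4 at point 9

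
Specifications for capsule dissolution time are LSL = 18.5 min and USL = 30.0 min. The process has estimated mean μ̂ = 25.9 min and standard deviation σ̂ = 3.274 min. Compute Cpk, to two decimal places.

Cpu = (USL − μ̂) / (3σ̂) = (30.0 − 25.9) / (3 × 3.274) = 0.4174; Cpl = (μ̂ − LSL) / (3σ̂) = (25.9 − 18.5) / (3 × 3.274) = 0.7534; Cpk = min(Cpu, Cpl) = 0.4174

0.42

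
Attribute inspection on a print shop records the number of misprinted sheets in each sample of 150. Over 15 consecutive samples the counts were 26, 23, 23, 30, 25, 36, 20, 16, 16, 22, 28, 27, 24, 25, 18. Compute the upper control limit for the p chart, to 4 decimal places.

p̄ = Σdᵢ / (k·n) = 359 / (15 × 150) = 0.15956
UCL = p̄ + 3·√(p̄(1−p̄)/n) = 0.15956 + 3 × √(0.15956×0.84044/150) = 0.15956 + 3 × 0.02990 = 0.24925

0.2493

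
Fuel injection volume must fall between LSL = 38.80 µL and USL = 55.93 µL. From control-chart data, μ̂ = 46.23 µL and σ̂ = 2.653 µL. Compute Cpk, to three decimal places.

Cpu = (USL − μ̂) / (3σ̂) = (55.93 − 46.23) / (3 × 2.653) = 1.2187; Cpl = (μ̂ − LSL) / (3σ̂) = (46.23 − 38.80) / (3 × 2.653) = 0.9335; Cpk = min(Cpu, Cpl) = 0.9335

0.934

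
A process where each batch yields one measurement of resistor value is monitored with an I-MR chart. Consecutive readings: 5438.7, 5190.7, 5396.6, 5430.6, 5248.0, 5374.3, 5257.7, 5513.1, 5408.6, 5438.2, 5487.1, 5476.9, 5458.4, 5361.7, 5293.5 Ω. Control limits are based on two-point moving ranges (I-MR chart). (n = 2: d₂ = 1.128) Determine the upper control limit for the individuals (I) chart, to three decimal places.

5678.519

X̄ = (5438.7 + 5190.7 + 5396.6 + 5430.6 + 5248.0 + 5374.3 + 5257.7 + 5513.1 + 5408.6 + 5438.2 + 5487.1 + 5476.9 + 5458.4 + 5361.7 + 5293.5) / 15 = 5384.9400
Moving ranges: 248.0, 205.9, 34.0, 182.6, 126.3, 116.6, 255.4, 104.5, 29.6, 48.9, 10.2, 18.5, 96.7, 68.2; M̄R̄ = 1545.4000 / 14 = 110.3857
UCL = X̄ + 3·M̄R̄/d₂ = 5384.9400 + 3 × 110.3857 / 1.128 = 5678.5190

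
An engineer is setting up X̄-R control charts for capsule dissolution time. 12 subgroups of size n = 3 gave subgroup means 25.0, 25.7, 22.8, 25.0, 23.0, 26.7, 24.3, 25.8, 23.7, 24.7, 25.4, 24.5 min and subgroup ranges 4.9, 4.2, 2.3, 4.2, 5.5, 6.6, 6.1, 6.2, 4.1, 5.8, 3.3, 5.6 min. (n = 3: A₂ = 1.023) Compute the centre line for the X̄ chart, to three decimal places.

24.717

X̄̄ = (25.0 + 25.7 + 22.8 + 25.0 + 23.0 + 26.7 + 24.3 + 25.8 + 23.7 + 24.7 + 25.4 + 24.5) / 12 = 296.6000 / 12 = 24.7167
CL = X̄̄ = 24.7167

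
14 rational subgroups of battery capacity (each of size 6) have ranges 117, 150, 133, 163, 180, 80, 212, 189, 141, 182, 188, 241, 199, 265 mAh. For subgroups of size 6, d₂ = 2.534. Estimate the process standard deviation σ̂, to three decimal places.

R̄ = (117 + 150 + 133 + 163 + 180 + 80 + 212 + 189 + 141 + 182 + 188 + 241 + 199 + 265) / 14 = 174.2857
σ̂ = R̄ / d₂ = 174.2857 / 2.534 = 68.7789

68.779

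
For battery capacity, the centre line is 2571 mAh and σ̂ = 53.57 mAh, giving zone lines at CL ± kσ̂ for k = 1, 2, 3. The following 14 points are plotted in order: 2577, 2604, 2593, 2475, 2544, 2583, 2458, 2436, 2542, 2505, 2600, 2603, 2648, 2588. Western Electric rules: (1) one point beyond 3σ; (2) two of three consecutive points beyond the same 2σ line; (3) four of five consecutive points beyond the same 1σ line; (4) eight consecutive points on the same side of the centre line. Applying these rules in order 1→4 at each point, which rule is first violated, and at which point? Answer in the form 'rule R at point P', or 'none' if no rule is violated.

Zone of each point (C = within 1σ̂, B = 1σ̂–2σ̂, A = 2σ̂–3σ̂, * = beyond 3σ̂; sign = side of CL): 1:+C, 2:+C, 3:+C, 4:-B, 5:-C, 6:+C, 7:-A, 8:-A, 9:-C, 10:-B, 11:+C, 12:+C, 13:+B, 14:+C
Rule 2 (two of three consecutive points beyond the same 2σ limit) is satisfied at point 8.

rule 2 at point 8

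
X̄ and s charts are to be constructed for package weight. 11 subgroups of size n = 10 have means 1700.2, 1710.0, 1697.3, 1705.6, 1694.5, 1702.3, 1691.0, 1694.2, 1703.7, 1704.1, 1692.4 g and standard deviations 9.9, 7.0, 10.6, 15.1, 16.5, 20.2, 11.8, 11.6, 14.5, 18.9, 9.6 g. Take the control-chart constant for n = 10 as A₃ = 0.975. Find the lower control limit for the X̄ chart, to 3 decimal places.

X̄̄ = (1700.2 + 1710.0 + 1697.3 + 1705.6 + 1694.5 + 1702.3 + 1691.0 + 1694.2 + 1703.7 + 1704.1 + 1692.4) / 11 = 1699.5727
s̄ = (9.9 + 7.0 + 10.6 + 15.1 + 16.5 + 20.2 + 11.8 + 11.6 + 14.5 + 18.9 + 9.6) / 11 = 13.2455
LCL = X̄̄ − A₃·s̄ = 1699.5727 − 0.975 × 13.2455 = 1686.6584

1686.658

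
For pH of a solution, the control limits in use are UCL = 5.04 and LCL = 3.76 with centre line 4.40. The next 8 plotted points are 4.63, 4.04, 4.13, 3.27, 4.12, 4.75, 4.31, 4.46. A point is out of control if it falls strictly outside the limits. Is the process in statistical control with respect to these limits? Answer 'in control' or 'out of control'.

out of control

Compare each point to [3.76, 5.04]: sample 4 = 3.27 < LCL.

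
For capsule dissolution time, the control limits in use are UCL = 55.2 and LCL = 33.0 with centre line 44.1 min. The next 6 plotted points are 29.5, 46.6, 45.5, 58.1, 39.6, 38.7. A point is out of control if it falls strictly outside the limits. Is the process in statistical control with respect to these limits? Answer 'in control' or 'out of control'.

Compare each point to [33.0, 55.2]: sample 1 = 29.5 < LCL; sample 4 = 58.1 > UCL.

out of control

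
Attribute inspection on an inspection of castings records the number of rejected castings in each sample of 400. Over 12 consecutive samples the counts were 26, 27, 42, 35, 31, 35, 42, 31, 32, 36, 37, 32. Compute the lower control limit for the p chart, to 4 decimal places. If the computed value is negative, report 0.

0.0428

p̄ = Σdᵢ / (k·n) = 406 / (12 × 400) = 0.08458
LCL = p̄ − 3·√(p̄(1−p̄)/n) = 0.08458 − 3 × 0.01391 = 0.04284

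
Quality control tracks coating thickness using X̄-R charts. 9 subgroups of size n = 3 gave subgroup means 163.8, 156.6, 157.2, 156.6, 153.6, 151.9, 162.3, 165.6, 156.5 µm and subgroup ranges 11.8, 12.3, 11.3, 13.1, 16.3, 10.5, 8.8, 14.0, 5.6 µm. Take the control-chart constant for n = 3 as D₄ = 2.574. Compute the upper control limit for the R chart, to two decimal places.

29.66

R̄ = (11.8 + 12.3 + 11.3 + 13.1 + 16.3 + 10.5 + 8.8 + 14.0 + 5.6) / 9 = 103.7000 / 9 = 11.5222
UCL_R = D₄·R̄ = 2.574 × 11.5222 = 29.6582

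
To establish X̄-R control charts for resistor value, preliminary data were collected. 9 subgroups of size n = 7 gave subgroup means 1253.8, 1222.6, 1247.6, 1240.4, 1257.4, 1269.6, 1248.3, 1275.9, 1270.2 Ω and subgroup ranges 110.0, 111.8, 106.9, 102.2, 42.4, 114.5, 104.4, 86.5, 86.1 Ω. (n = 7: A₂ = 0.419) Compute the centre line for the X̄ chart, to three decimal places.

X̄̄ = (1253.8 + 1222.6 + 1247.6 + 1240.4 + 1257.4 + 1269.6 + 1248.3 + 1275.9 + 1270.2) / 9 = 11285.8000 / 9 = 1253.9778
CL = X̄̄ = 1253.9778

1253.978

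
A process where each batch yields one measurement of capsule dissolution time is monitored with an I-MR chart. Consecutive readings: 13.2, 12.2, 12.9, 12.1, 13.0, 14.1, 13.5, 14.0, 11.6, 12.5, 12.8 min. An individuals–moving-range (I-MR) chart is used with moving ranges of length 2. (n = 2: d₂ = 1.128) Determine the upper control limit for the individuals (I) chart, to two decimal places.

15.35

X̄ = (13.2 + 12.2 + 12.9 + 12.1 + 13.0 + 14.1 + 13.5 + 14.0 + 11.6 + 12.5 + 12.8) / 11 = 12.9000
Moving ranges: 1.0, 0.7, 0.8, 0.9, 1.1, 0.6, 0.5, 2.4, 0.9, 0.3; M̄R̄ = 9.2000 / 10 = 0.9200
UCL = X̄ + 3·M̄R̄/d₂ = 12.9000 + 3 × 0.9200 / 1.128 = 15.3468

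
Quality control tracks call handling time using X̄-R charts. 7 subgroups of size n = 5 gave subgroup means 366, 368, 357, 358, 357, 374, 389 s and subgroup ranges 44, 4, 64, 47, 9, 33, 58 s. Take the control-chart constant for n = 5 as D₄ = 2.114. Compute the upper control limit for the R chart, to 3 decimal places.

R̄ = (44 + 4 + 64 + 47 + 9 + 33 + 58) / 7 = 259.0000 / 7 = 37.0000
UCL_R = D₄·R̄ = 2.114 × 37.0000 = 78.2180

78.218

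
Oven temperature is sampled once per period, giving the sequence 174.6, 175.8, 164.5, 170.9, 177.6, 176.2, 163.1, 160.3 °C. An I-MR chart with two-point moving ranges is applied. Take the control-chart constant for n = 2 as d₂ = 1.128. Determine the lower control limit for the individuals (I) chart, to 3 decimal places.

154.076

X̄ = (174.6 + 175.8 + 164.5 + 170.9 + 177.6 + 176.2 + 163.1 + 160.3) / 8 = 170.3750
Moving ranges: 1.2, 11.3, 6.4, 6.7, 1.4, 13.1, 2.8; M̄R̄ = 42.9000 / 7 = 6.1286
LCL = X̄ − 3·M̄R̄/d₂ = 170.3750 − 3 × 6.1286 / 1.128 = 154.0756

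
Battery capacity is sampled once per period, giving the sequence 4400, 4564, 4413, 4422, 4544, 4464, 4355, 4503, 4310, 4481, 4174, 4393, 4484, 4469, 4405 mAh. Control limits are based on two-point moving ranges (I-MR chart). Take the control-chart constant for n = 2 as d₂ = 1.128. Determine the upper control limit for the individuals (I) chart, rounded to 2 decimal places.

X̄ = (4400 + 4564 + 4413 + 4422 + 4544 + 4464 + 4355 + 4503 + 4310 + 4481 + 4174 + 4393 + 4484 + 4469 + 4405) / 15 = 4425.4000
Moving ranges: 164, 151, 9, 122, 80, 109, 148, 193, 171, 307, 219, 91, 15, 64; M̄R̄ = 1843.0000 / 14 = 131.6429
UCL = X̄ + 3·M̄R̄/d₂ = 4425.4000 + 3 × 131.6429 / 1.128 = 4775.5140

4775.51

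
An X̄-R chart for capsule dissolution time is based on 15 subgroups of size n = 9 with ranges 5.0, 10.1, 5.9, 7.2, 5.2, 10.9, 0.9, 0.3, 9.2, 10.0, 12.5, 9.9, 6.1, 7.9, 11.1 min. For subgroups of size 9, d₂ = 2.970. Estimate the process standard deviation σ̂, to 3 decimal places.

R̄ = (5.0 + 10.1 + 5.9 + 7.2 + 5.2 + 10.9 + 0.9 + 0.3 + 9.2 + 10.0 + 12.5 + 9.9 + 6.1 + 7.9 + 11.1) / 15 = 7.4800
σ̂ = R̄ / d₂ = 7.4800 / 2.970 = 2.5185

2.519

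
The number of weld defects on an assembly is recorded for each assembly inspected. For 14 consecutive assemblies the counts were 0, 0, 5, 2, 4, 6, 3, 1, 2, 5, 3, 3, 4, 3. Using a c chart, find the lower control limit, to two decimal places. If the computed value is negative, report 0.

c̄ = (0 + 0 + 5 + 2 + 4 + 6 + 3 + 1 + 2 + 5 + 3 + 3 + 4 + 3) / 14 = 41 / 14 = 2.9286
LCL = c̄ − 3√c̄ = 2.9286 − 3 × 1.7113 = -2.2053 → 0 (cannot be negative)

0.00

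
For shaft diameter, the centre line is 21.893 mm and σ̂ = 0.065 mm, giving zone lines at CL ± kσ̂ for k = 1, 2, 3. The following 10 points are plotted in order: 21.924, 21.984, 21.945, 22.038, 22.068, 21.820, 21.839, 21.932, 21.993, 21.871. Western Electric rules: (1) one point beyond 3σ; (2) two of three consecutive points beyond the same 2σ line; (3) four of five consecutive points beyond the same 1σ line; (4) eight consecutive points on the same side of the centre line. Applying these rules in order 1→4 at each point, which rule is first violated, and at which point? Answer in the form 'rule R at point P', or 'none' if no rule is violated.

rule 2 at point 5

Zone of each point (C = within 1σ̂, B = 1σ̂–2σ̂, A = 2σ̂–3σ̂, * = beyond 3σ̂; sign = side of CL): 1:+C, 2:+B, 3:+C, 4:+A, 5:+A, 6:-B, 7:-C, 8:+C, 9:+B, 10:-C
Rule 2 (two of three consecutive points beyond the same 2σ limit) is satisfied at point 5.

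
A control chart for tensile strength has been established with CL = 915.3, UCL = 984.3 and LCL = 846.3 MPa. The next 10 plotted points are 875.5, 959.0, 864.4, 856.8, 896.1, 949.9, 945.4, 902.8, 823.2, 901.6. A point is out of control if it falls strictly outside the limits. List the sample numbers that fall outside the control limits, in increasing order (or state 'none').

Compare each point to [846.3, 984.3]: sample 9 = 823.2 < LCL.

9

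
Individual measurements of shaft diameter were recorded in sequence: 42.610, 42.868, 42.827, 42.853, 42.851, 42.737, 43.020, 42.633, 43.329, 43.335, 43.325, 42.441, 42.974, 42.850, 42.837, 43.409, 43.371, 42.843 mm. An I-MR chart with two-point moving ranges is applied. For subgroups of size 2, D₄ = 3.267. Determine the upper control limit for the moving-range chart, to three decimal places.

0.868

Moving ranges: 0.258, 0.041, 0.026, 0.002, 0.114, 0.283, 0.387, 0.696, 0.006, 0.010, 0.884, 0.533, 0.124, 0.013, 0.572, 0.038, 0.528; M̄R̄ = 4.5150 / 17 = 0.2656
UCL_MR = D₄·M̄R̄ = 3.267 × 0.2656 = 0.8677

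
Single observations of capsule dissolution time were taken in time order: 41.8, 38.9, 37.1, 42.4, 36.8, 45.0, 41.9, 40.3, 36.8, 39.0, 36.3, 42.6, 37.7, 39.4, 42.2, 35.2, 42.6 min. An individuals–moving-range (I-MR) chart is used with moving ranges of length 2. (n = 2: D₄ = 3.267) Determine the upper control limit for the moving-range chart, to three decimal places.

13.681

Moving ranges: 2.9, 1.8, 5.3, 5.6, 8.2, 3.1, 1.6, 3.5, 2.2, 2.7, 6.3, 4.9, 1.7, 2.8, 7.0, 7.4; M̄R̄ = 67.0000 / 16 = 4.1875
UCL_MR = D₄·M̄R̄ = 3.267 × 4.1875 = 13.6806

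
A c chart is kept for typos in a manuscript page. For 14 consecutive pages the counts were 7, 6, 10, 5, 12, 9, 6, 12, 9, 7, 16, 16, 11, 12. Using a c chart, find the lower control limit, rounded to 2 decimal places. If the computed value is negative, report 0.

c̄ = (7 + 6 + 10 + 5 + 12 + 9 + 6 + 12 + 9 + 7 + 16 + 16 + 11 + 12) / 14 = 138 / 14 = 9.8571
LCL = c̄ − 3√c̄ = 9.8571 − 3 × 3.1396 = 0.4383

0.44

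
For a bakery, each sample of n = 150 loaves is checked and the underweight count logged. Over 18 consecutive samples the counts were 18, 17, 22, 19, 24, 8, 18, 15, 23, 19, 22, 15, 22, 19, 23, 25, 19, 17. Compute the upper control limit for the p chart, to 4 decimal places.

0.2096

p̄ = Σdᵢ / (k·n) = 345 / (18 × 150) = 0.12778
UCL = p̄ + 3·√(p̄(1−p̄)/n) = 0.12778 + 3 × √(0.12778×0.87222/150) = 0.12778 + 3 × 0.02726 = 0.20955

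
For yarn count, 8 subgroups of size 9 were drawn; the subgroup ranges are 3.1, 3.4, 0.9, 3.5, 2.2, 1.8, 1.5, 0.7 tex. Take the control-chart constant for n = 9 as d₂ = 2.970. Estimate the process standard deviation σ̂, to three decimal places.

R̄ = (3.1 + 3.4 + 0.9 + 3.5 + 2.2 + 1.8 + 1.5 + 0.7) / 8 = 2.1375
σ̂ = R̄ / d₂ = 2.1375 / 2.970 = 0.7197

0.720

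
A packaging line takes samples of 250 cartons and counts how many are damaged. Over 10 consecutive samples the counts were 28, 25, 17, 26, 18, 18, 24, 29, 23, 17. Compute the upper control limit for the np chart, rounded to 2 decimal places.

36.07

p̄ = Σdᵢ / (k·n) = 225 / (10 × 250) = 0.09000
UCL = np̄ + 3·√(np̄(1−p̄)) = 22.5000 + 3 × √(22.5000×0.91000) = 22.5000 + 3 × 4.5249 = 36.0748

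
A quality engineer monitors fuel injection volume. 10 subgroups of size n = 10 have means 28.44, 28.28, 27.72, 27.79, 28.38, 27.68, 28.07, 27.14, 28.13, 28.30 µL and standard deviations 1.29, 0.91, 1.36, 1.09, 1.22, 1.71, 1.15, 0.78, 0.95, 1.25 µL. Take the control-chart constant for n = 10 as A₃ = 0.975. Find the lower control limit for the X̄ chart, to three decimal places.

X̄̄ = (28.44 + 28.28 + 27.72 + 27.79 + 28.38 + 27.68 + 28.07 + 27.14 + 28.13 + 28.30) / 10 = 27.9930
s̄ = (1.29 + 0.91 + 1.36 + 1.09 + 1.22 + 1.71 + 1.15 + 0.78 + 0.95 + 1.25) / 10 = 1.1710
LCL = X̄̄ − A₃·s̄ = 27.9930 − 0.975 × 1.1710 = 26.8513

26.851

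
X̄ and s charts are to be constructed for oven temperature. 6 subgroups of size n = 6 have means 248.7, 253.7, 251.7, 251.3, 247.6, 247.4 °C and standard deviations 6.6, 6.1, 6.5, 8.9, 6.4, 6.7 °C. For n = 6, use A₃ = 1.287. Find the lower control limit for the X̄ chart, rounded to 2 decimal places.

X̄̄ = (248.7 + 253.7 + 251.7 + 251.3 + 247.6 + 247.4) / 6 = 250.0667
s̄ = (6.6 + 6.1 + 6.5 + 8.9 + 6.4 + 6.7) / 6 = 6.8667
LCL = X̄̄ − A₃·s̄ = 250.0667 − 1.287 × 6.8667 = 241.2293

241.23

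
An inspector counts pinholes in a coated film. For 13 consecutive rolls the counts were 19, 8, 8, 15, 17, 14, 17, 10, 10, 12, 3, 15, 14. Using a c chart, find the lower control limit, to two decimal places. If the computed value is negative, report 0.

1.87

c̄ = (19 + 8 + 8 + 15 + 17 + 14 + 17 + 10 + 10 + 12 + 3 + 15 + 14) / 13 = 162 / 13 = 12.4615
LCL = c̄ − 3√c̄ = 12.4615 − 3 × 3.5301 = 1.8713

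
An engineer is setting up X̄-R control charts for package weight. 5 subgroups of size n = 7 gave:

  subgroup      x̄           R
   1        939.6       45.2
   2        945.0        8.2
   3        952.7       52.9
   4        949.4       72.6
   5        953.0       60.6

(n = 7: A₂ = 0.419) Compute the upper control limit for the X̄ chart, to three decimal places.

X̄̄ = (939.6 + 945.0 + 952.7 + 949.4 + 953.0) / 5 = 4739.7000 / 5 = 947.9400
R̄ = (45.2 + 8.2 + 52.9 + 72.6 + 60.6) / 5 = 239.5000 / 5 = 47.9000
UCL = X̄̄ + A₂·R̄ = 947.9400 + 0.419 × 47.9000 = 968.0101

968.010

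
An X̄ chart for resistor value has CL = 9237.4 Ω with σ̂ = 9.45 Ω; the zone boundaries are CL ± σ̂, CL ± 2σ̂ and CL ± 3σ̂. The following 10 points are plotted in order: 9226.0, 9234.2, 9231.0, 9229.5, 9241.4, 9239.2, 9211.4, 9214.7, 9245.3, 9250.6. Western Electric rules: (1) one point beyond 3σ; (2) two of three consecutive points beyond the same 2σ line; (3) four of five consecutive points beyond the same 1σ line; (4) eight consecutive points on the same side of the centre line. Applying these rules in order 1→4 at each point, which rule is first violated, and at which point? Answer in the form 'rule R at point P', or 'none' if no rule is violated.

Zone of each point (C = within 1σ̂, B = 1σ̂–2σ̂, A = 2σ̂–3σ̂, * = beyond 3σ̂; sign = side of CL): 1:-B, 2:-C, 3:-C, 4:-C, 5:+C, 6:+C, 7:-A, 8:-A, 9:+C, 10:+B
Rule 2 (two of three consecutive points beyond the same 2σ limit) is satisfied at point 8.

rule 2 at point 8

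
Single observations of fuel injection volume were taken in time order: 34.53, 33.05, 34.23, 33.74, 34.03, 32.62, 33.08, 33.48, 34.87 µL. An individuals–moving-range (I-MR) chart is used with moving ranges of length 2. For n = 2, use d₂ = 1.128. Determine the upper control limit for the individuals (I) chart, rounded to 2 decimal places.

X̄ = (34.53 + 33.05 + 34.23 + 33.74 + 34.03 + 32.62 + 33.08 + 33.48 + 34.87) / 9 = 33.7367
Moving ranges: 1.48, 1.18, 0.49, 0.29, 1.41, 0.46, 0.40, 1.39; M̄R̄ = 7.1000 / 8 = 0.8875
UCL = X̄ + 3·M̄R̄/d₂ = 33.7367 + 3 × 0.8875 / 1.128 = 36.0970

36.10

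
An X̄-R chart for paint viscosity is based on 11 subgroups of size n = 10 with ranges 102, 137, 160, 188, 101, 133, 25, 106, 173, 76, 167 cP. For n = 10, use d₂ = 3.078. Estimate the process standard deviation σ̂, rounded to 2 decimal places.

40.40

R̄ = (102 + 137 + 160 + 188 + 101 + 133 + 25 + 106 + 173 + 76 + 167) / 11 = 124.3636
σ̂ = R̄ / d₂ = 124.3636 / 3.078 = 40.4040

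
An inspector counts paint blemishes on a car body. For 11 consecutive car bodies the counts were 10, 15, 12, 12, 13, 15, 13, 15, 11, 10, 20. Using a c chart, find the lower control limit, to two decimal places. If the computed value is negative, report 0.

2.34

c̄ = (10 + 15 + 12 + 12 + 13 + 15 + 13 + 15 + 11 + 10 + 20) / 11 = 146 / 11 = 13.2727
LCL = c̄ − 3√c̄ = 13.2727 − 3 × 3.6432 = 2.3432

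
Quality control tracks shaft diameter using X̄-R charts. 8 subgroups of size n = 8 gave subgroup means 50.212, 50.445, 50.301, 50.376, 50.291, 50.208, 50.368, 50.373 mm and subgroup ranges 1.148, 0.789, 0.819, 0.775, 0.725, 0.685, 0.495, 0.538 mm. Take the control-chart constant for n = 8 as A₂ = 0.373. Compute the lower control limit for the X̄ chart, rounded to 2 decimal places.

X̄̄ = (50.212 + 50.445 + 50.301 + 50.376 + 50.291 + 50.208 + 50.368 + 50.373) / 8 = 402.5740 / 8 = 50.3218
R̄ = (1.148 + 0.789 + 0.819 + 0.775 + 0.725 + 0.685 + 0.495 + 0.538) / 8 = 5.9740 / 8 = 0.7468
LCL = X̄̄ − A₂·R̄ = 50.3218 − 0.373 × 0.7468 = 50.0432

50.04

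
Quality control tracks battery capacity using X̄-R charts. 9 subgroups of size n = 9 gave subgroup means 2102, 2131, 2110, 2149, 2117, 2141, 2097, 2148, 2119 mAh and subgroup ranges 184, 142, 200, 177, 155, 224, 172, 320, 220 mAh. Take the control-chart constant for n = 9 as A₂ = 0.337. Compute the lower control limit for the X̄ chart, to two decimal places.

X̄̄ = (2102 + 2131 + 2110 + 2149 + 2117 + 2141 + 2097 + 2148 + 2119) / 9 = 19114.0000 / 9 = 2123.7778
R̄ = (184 + 142 + 200 + 177 + 155 + 224 + 172 + 320 + 220) / 9 = 1794.0000 / 9 = 199.3333
LCL = X̄̄ − A₂·R̄ = 2123.7778 − 0.337 × 199.3333 = 2056.6024

2056.60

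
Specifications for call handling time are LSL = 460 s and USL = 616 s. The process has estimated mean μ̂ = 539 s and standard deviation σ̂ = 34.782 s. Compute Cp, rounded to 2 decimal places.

Cp = (USL − LSL) / (6σ̂) = (616 − 460) / (6 × 34.782) = 156.0000 / 208.6920 = 0.7475

0.75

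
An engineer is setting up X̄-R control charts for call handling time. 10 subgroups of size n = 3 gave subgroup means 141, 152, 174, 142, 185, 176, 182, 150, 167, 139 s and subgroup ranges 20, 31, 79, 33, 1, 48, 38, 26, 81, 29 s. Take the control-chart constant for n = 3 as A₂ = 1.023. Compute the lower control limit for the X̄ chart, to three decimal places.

X̄̄ = (141 + 152 + 174 + 142 + 185 + 176 + 182 + 150 + 167 + 139) / 10 = 1608.0000 / 10 = 160.8000
R̄ = (20 + 31 + 79 + 33 + 1 + 48 + 38 + 26 + 81 + 29) / 10 = 386.0000 / 10 = 38.6000
LCL = X̄̄ − A₂·R̄ = 160.8000 − 1.023 × 38.6000 = 121.3122

121.312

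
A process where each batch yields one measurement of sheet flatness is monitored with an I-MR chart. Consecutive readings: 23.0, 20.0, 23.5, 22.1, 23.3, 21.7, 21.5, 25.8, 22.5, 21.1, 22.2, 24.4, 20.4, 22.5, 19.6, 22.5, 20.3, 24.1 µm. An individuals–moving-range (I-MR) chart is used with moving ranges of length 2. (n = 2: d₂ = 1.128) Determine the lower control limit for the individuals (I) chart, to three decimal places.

15.820

X̄ = (23.0 + 20.0 + 23.5 + 22.1 + 23.3 + 21.7 + 21.5 + 25.8 + 22.5 + 21.1 + 22.2 + 24.4 + 20.4 + 22.5 + 19.6 + 22.5 + 20.3 + 24.1) / 18 = 22.2500
Moving ranges: 3.0, 3.5, 1.4, 1.2, 1.6, 0.2, 4.3, 3.3, 1.4, 1.1, 2.2, 4.0, 2.1, 2.9, 2.9, 2.2, 3.8; M̄R̄ = 41.1000 / 17 = 2.4176
LCL = X̄ − 3·M̄R̄/d₂ = 22.2500 − 3 × 2.4176 / 1.128 = 15.8201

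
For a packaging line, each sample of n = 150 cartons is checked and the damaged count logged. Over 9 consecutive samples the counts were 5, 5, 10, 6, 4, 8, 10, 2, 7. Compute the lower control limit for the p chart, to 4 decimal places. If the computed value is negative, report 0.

p̄ = Σdᵢ / (k·n) = 57 / (9 × 150) = 0.04222
LCL = p̄ − 3·√(p̄(1−p̄)/n) = 0.04222 − 3 × 0.01642 = -0.00704 → 0 (negative, so LCL = 0)

0.0000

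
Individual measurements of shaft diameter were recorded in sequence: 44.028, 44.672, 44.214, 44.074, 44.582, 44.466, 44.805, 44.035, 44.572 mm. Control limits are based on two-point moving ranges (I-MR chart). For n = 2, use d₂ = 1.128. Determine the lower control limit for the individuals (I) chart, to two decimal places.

43.22

X̄ = (44.028 + 44.672 + 44.214 + 44.074 + 44.582 + 44.466 + 44.805 + 44.035 + 44.572) / 9 = 44.3831
Moving ranges: 0.644, 0.458, 0.140, 0.508, 0.116, 0.339, 0.770, 0.537; M̄R̄ = 3.5120 / 8 = 0.4390
LCL = X̄ − 3·M̄R̄/d₂ = 44.3831 − 3 × 0.4390 / 1.128 = 43.2156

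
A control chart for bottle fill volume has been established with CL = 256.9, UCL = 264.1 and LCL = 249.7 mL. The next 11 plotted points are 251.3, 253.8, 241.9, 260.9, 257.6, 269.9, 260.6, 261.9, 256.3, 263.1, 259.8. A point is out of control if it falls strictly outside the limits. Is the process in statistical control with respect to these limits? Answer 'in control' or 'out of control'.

out of control

Compare each point to [249.7, 264.1]: sample 3 = 241.9 < LCL; sample 6 = 269.9 > UCL.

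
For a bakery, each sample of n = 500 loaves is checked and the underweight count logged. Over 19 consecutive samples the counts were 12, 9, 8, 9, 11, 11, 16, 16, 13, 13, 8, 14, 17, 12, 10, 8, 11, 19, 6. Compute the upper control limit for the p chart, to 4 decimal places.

0.0438

p̄ = Σdᵢ / (k·n) = 223 / (19 × 500) = 0.02347
UCL = p̄ + 3·√(p̄(1−p̄)/n) = 0.02347 + 3 × √(0.02347×0.97653/500) = 0.02347 + 3 × 0.00677 = 0.04379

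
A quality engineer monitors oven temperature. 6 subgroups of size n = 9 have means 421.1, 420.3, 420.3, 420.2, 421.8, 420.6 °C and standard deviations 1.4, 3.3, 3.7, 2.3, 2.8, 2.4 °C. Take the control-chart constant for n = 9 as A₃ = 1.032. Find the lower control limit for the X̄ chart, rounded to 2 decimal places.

417.98

X̄̄ = (421.1 + 420.3 + 420.3 + 420.2 + 421.8 + 420.6) / 6 = 420.7167
s̄ = (1.4 + 3.3 + 3.7 + 2.3 + 2.8 + 2.4) / 6 = 2.6500
LCL = X̄̄ − A₃·s̄ = 420.7167 − 1.032 × 2.6500 = 417.9819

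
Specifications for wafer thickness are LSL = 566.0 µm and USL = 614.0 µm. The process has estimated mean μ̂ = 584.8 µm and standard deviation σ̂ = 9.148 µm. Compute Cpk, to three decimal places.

Cpu = (USL − μ̂) / (3σ̂) = (614.0 − 584.8) / (3 × 9.148) = 1.0640; Cpl = (μ̂ − LSL) / (3σ̂) = (584.8 − 566.0) / (3 × 9.148) = 0.6850; Cpk = min(Cpu, Cpl) = 0.6850

0.685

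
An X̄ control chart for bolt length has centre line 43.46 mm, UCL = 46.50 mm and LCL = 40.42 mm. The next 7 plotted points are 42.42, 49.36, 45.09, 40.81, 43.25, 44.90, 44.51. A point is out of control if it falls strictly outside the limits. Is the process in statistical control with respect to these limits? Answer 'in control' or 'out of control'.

out of control

Compare each point to [40.42, 46.50]: sample 2 = 49.36 > UCL.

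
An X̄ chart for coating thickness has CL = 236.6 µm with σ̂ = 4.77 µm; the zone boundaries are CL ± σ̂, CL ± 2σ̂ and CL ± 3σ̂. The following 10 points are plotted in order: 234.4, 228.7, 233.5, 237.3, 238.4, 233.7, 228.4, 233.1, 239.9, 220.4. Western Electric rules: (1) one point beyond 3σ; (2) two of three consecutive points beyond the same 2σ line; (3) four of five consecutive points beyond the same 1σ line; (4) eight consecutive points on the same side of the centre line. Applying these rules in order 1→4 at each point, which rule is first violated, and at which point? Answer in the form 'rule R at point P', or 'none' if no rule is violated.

rule 1 at point 10

Zone of each point (C = within 1σ̂, B = 1σ̂–2σ̂, A = 2σ̂–3σ̂, * = beyond 3σ̂; sign = side of CL): 1:-C, 2:-B, 3:-C, 4:+C, 5:+C, 6:-C, 7:-B, 8:-C, 9:+C, 10:-*
Rule 1 (one point beyond the 3σ limits) is satisfied at point 10.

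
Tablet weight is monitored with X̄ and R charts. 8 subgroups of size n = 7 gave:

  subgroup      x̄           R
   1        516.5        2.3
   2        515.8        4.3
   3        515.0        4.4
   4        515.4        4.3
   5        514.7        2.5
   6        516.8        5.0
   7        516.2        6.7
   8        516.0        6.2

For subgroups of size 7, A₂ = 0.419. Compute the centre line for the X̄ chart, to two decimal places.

515.80

X̄̄ = (516.5 + 515.8 + 515.0 + 515.4 + 514.7 + 516.8 + 516.2 + 516.0) / 8 = 4126.4000 / 8 = 515.8000
CL = X̄̄ = 515.8000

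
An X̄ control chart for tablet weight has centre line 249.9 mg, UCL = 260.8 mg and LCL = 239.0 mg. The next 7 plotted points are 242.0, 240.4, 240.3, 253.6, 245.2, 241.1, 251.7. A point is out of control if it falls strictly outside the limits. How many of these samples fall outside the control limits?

0

All 7 points lie within [239.0, 260.8].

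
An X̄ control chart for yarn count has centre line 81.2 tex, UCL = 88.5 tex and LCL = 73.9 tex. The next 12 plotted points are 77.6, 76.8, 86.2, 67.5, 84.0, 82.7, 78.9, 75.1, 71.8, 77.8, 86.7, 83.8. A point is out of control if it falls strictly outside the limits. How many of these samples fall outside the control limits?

2

Compare each point to [73.9, 88.5]: sample 4 = 67.5 < LCL; sample 9 = 71.8 < LCL.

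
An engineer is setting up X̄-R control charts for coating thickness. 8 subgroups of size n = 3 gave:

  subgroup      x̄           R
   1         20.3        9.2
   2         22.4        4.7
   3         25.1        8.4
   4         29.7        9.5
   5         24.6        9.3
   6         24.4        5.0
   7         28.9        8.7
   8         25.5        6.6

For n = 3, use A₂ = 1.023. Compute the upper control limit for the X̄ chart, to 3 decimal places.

32.964

X̄̄ = (20.3 + 22.4 + 25.1 + 29.7 + 24.6 + 24.4 + 28.9 + 25.5) / 8 = 200.9000 / 8 = 25.1125
R̄ = (9.2 + 4.7 + 8.4 + 9.5 + 9.3 + 5.0 + 8.7 + 6.6) / 8 = 61.4000 / 8 = 7.6750
UCL = X̄̄ + A₂·R̄ = 25.1125 + 1.023 × 7.6750 = 32.9640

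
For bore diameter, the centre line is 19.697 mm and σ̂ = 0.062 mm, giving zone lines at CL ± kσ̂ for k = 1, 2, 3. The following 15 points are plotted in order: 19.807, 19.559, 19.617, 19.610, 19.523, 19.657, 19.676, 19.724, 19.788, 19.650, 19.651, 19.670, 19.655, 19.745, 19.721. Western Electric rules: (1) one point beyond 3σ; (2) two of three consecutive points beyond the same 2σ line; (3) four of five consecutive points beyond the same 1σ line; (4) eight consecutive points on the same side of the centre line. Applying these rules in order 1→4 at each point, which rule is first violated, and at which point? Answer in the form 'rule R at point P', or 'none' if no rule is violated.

Zone of each point (C = within 1σ̂, B = 1σ̂–2σ̂, A = 2σ̂–3σ̂, * = beyond 3σ̂; sign = side of CL): 1:+B, 2:-A, 3:-B, 4:-B, 5:-A, 6:-C, 7:-C, 8:+C, 9:+B, 10:-C, 11:-C, 12:-C, 13:-C, 14:+C, 15:+C
Rule 3 (four of five consecutive points beyond the same 1σ limit) is satisfied at point 5.

rule 3 at point 5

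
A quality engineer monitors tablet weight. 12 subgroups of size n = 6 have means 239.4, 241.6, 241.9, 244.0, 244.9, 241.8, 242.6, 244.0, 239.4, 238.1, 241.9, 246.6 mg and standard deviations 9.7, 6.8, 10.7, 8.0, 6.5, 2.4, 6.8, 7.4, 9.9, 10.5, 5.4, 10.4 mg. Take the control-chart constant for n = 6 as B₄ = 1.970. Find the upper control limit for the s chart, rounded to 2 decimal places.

15.51

s̄ = (9.7 + 6.8 + 10.7 + 8.0 + 6.5 + 2.4 + 6.8 + 7.4 + 9.9 + 10.5 + 5.4 + 10.4) / 12 = 7.8750
UCL_s = B₄·s̄ = 1.970 × 7.8750 = 15.5137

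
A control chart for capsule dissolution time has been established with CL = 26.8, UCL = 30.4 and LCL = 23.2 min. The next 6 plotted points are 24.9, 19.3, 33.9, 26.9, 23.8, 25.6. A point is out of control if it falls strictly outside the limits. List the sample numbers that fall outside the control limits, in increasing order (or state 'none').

Compare each point to [23.2, 30.4]: sample 2 = 19.3 < LCL; sample 3 = 33.9 > UCL.

2, 3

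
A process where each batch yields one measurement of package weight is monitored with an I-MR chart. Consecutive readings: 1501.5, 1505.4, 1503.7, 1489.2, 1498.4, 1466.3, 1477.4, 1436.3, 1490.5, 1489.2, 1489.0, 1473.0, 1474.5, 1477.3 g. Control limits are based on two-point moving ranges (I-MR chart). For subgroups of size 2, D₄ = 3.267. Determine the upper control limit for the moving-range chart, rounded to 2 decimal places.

47.65

Moving ranges: 3.9, 1.7, 14.5, 9.2, 32.1, 11.1, 41.1, 54.2, 1.3, 0.2, 16.0, 1.5, 2.8; M̄R̄ = 189.6000 / 13 = 14.5846
UCL_MR = D₄·M̄R̄ = 3.267 × 14.5846 = 47.6479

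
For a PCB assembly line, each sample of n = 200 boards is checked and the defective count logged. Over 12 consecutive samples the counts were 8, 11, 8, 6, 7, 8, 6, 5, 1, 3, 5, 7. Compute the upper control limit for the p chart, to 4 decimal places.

0.0682

p̄ = Σdᵢ / (k·n) = 75 / (12 × 200) = 0.03125
UCL = p̄ + 3·√(p̄(1−p̄)/n) = 0.03125 + 3 × √(0.03125×0.96875/200) = 0.03125 + 3 × 0.01230 = 0.06816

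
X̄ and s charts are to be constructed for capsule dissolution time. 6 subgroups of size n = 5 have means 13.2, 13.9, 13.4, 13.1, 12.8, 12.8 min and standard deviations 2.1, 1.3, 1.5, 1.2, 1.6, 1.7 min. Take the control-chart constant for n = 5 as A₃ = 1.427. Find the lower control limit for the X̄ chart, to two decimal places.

10.96

X̄̄ = (13.2 + 13.9 + 13.4 + 13.1 + 12.8 + 12.8) / 6 = 13.2000
s̄ = (2.1 + 1.3 + 1.5 + 1.2 + 1.6 + 1.7) / 6 = 1.5667
LCL = X̄̄ − A₃·s̄ = 13.2000 − 1.427 × 1.5667 = 10.9644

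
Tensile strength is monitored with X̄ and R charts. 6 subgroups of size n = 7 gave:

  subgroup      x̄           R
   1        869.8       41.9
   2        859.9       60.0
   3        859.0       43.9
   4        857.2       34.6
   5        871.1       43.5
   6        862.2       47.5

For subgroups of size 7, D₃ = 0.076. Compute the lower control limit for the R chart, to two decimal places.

R̄ = (41.9 + 60.0 + 43.9 + 34.6 + 43.5 + 47.5) / 6 = 271.4000 / 6 = 45.2333
LCL_R = D₃·R̄ = 0.076 × 45.2333 = 3.4377

3.44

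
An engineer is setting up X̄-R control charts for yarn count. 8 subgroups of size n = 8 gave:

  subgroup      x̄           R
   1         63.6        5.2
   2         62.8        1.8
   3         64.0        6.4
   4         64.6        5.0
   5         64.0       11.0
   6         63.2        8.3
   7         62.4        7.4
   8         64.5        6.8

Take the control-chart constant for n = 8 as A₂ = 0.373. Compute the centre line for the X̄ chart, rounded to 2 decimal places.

X̄̄ = (63.6 + 62.8 + 64.0 + 64.6 + 64.0 + 63.2 + 62.4 + 64.5) / 8 = 509.1000 / 8 = 63.6375
CL = X̄̄ = 63.6375

63.64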